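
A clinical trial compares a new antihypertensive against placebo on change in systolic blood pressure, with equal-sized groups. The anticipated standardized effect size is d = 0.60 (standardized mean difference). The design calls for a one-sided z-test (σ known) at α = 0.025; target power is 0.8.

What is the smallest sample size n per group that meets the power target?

For power 0.8 need Φ(δ − z_{0.025}) = 0.8, so δ = z_{0.025} + z_{0.20} = 1.960 + 0.842 = 2.802.
δ = d·√(n/2) ⇒ n = 2(δ/d)² = 2 × (2.802 / 0.60)² = 43.60.
Rounding up, n = 44 per group.

n = 44 per group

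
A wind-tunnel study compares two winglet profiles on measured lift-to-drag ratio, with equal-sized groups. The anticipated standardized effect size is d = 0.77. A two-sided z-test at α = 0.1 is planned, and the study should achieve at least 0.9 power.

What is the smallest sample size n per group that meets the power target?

For power 0.9 need Φ(δ − z_{0.05}) = 0.9, so δ = z_{0.05} + z_{0.10} = 1.645 + 1.282 = 2.926.
(For δ > 0 the lower-tail rejection region contributes negligibly to power, so the one-term inversion is standard.)
δ = d·√(n/2) ⇒ n = 2(δ/d)² = 2 × (2.926 / 0.77)² = 28.89.
Rounding up, n = 29 per group.

n = 29 per group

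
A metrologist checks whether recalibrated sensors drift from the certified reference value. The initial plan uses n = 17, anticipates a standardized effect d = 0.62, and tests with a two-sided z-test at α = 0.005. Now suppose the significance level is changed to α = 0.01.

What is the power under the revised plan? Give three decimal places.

δ = d·√n = 0.62 × √17 = 2.5563 (unchanged). New critical value: z_{0.005} = 2.576.
Revised power = Φ(δ − 2.576) + Φ(−δ − 2.576) = Φ(-0.020) + Φ(-5.132) = 0.4922 + 0.0000 = 0.4922.

Power ≈ 0.492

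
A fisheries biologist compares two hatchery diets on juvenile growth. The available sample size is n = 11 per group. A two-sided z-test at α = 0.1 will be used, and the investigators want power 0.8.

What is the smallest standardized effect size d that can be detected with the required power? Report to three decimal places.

Required noncentrality: δ = z_{0.05} + z_{0.20} = 1.645 + 0.842 = 2.486.
(The second rejection-region term Φ(−δ − z_{α/2}) is negligible and dropped.)
δ = d·√(n/2) ⇒ d = δ/√(n/2) = 2.486/√(11/2) = 1.0602.

d ≈ 1.060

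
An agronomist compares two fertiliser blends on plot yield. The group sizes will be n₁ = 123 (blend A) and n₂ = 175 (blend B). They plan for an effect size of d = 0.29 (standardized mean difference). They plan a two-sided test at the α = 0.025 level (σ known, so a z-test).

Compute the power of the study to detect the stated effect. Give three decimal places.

Noncentrality parameter: δ = d / √(1/n₁ + 1/n₂) = 0.29 / √(1/123 + 1/175) = 2.4647
Two-sided α = 0.025 → critical value z_{0.0125} = 2.241.
Power = Φ(δ − 2.241) + Φ(−δ − 2.241) = Φ(0.223) + Φ(-4.706) = 0.5883 + 0.0000 = 0.5883.

Power ≈ 0.588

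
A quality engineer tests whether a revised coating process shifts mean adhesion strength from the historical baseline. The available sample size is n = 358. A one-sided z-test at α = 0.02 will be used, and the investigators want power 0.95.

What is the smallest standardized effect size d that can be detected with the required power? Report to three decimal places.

d ≈ 0.195

Required noncentrality: δ = z_{0.02} + z_{0.05} = 2.054 + 1.645 = 3.699.
δ = d·√n ⇒ d = δ/√n = 3.699/√358 = 0.1955.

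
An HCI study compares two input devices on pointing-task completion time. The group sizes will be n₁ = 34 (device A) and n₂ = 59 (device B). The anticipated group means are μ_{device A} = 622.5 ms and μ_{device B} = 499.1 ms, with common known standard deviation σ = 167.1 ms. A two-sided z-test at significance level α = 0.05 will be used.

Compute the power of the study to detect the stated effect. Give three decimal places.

Standardized effect: d = |μ_{device A} − μ_{device B}| / σ = |622.5 − 499.1| / 167.1 = 0.7385
Noncentrality parameter: δ = d / √(1/n₁ + 1/n₂) = 0.7385 / √(1/34 + 1/59) = 3.4298
Critical value for a two-sided test at α = 0.05: z_{α/2} = 1.960.
Power = Φ(δ − 1.960) + Φ(−δ − 1.960) = Φ(1.470) + Φ(-5.390) = 0.9292 + 0.0000 = 0.9292.

Power ≈ 0.929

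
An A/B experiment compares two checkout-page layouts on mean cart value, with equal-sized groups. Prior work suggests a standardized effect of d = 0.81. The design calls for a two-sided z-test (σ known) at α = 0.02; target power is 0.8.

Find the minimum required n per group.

n = 31 per group

For power 0.8 need Φ(δ − z_{0.01}) = 0.8, so δ = z_{0.01} + z_{0.20} = 2.326 + 0.842 = 3.168.
(For δ > 0 the lower-tail rejection region contributes negligibly to power, so the one-term inversion is standard.)
δ = d·√(n/2) ⇒ n = 2(δ/d)² = 2 × (3.168 / 0.81)² = 30.59.
Round up to the next whole unit.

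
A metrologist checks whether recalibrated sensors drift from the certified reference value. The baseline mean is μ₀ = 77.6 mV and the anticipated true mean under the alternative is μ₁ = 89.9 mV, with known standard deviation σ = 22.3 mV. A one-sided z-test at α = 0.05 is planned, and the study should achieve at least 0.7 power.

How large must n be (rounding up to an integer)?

Standardized effect: d = |μ₁ − μ₀| / σ = |89.9 − 77.6| / 22.3 = 0.5516
Set Φ(δ − 1.645) = 0.7; then δ − 1.645 = Φ⁻¹(0.7) = 0.524, giving δ = 2.169.
δ = d·√n ⇒ n = (δ/d)² = (2.169 / 0.5516)² = 15.47.
Round up to the next whole unit.

n = 16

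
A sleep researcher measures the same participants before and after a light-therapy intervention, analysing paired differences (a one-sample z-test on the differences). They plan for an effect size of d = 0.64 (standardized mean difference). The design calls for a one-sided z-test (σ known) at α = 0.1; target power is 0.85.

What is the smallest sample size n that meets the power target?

n = 14

Set Φ(δ − 1.282) = 0.85; then δ − 1.282 = Φ⁻¹(0.85) = 1.036, giving δ = 2.318.
δ = d·√n ⇒ n = (δ/d)² = (2.318 / 0.64)² = 13.12.
Round up to the next whole unit.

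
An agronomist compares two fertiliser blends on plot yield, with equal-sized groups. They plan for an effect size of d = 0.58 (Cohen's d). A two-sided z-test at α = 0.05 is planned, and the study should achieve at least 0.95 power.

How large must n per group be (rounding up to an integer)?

Set Φ(δ − 1.960) = 0.95; then δ − 1.960 = Φ⁻¹(0.95) = 1.645, giving δ = 3.605.
(Ignoring the negligible lower-tail rejection probability gives the usual closed-form inversion.)
δ = d·√(n/2) ⇒ n = 2(δ/d)² = 2 × (3.605 / 0.58)² = 77.26.
Rounding up, n = 78 per group.

n = 78 per group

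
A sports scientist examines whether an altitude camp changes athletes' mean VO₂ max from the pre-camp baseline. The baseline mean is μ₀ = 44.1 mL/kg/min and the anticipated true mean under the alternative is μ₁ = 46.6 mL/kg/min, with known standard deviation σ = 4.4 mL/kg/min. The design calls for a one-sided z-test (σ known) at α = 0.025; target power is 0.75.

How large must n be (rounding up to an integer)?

Standardized effect: d = |μ₁ − μ₀| / σ = |46.6 − 44.1| / 4.4 = 0.5682
Set Φ(δ − 1.960) = 0.75; then δ − 1.960 = Φ⁻¹(0.75) = 0.674, giving δ = 2.634.
δ = d·√n ⇒ n = (δ/d)² = (2.634 / 0.5682)² = 21.50.
Round up to the next whole unit.

n = 22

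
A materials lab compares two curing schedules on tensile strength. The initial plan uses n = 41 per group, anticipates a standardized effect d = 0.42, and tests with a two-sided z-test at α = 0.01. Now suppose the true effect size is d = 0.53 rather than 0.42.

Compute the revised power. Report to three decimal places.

Power ≈ 0.430

With d = 0.53: δ = d·√(n/2) = 0.53 × √(41/2) = 2.3997. Critical value z_{0.005} = 2.576.
Revised power = Φ(δ − 2.576) + Φ(−δ − 2.576) = Φ(-0.176) + Φ(-4.976) = 0.4301 + 0.0000 = 0.4301.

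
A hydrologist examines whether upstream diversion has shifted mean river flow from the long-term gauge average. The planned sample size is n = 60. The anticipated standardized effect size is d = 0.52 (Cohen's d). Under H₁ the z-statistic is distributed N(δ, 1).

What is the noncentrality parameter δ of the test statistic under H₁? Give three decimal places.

δ = d·√n = 0.52 × √60 = 4.0279

δ ≈ 4.028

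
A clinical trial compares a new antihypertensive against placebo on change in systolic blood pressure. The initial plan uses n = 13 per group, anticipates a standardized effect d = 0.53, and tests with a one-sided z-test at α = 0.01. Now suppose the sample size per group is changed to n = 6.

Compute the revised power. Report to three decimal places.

Power ≈ 0.080

With n = 6 per group: δ = d·√(n/2) = 0.53 × √(6/2) = 0.9180. Critical value z_{0.01} = 2.326.
Revised power = P(Z > 2.326 − δ) = Φ(-1.408) = 0.0795.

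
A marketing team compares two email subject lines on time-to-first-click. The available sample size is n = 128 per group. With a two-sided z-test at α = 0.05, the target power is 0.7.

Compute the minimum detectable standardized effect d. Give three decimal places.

Need Φ(δ − 1.960) = 0.7, so δ = 1.960 + 0.524 = 2.484.
(The second rejection-region term Φ(−δ − z_{α/2}) is negligible and dropped.)
δ = d·√(n/2) ⇒ d = δ/√(n/2) = 2.484/√(128/2) = 0.3105.

d ≈ 0.311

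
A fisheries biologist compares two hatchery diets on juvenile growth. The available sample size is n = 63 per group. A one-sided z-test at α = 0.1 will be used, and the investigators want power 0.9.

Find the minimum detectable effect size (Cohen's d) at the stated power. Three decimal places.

Need Φ(δ − 1.282) = 0.9, so δ = 1.282 + 1.282 = 2.563.
δ = d·√(n/2) ⇒ d = δ/√(n/2) = 2.563/√(63/2) = 0.4567.

d ≈ 0.457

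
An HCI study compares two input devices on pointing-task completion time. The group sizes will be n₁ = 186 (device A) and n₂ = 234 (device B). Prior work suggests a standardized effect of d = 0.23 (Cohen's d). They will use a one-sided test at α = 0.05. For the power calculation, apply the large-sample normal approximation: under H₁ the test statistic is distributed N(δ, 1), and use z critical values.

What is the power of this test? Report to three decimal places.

Power ≈ 0.757

Noncentrality parameter: λ = d / √(1/n₁ + 1/n₂) = 0.23 / √(1/186 + 1/234) = 2.3414
Critical value for a one-sided test at α = 0.05: z_α = 1.645.
Power = P(Z > 1.645 − λ) = Φ(0.697) = 0.7569.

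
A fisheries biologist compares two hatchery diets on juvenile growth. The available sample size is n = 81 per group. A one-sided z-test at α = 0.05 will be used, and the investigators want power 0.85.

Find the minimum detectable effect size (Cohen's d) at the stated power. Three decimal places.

d ≈ 0.421

Need Φ(δ − 1.645) = 0.85, so δ = 1.645 + 1.036 = 2.681.
δ = d·√(n/2) ⇒ d = δ/√(n/2) = 2.681/√(81/2) = 0.4213.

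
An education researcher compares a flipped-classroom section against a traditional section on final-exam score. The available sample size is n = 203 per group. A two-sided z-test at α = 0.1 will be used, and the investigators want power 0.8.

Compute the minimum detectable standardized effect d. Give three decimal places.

Required noncentrality: δ = z_{0.05} + z_{0.20} = 1.645 + 0.842 = 2.486.
(The second rejection-region term Φ(−δ − z_{α/2}) is negligible and dropped.)
δ = d·√(n/2) ⇒ d = δ/√(n/2) = 2.486/√(203/2) = 0.2468.

d ≈ 0.247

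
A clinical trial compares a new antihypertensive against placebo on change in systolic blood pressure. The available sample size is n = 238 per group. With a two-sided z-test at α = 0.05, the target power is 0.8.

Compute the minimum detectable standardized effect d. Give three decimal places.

Required noncentrality: δ = z_{0.025} + z_{0.20} = 1.960 + 0.842 = 2.802.
(Lower-tail contribution to power is negligible for δ > 0.)
δ = d·√(n/2) ⇒ d = δ/√(n/2) = 2.802/√(238/2) = 0.2568.

d ≈ 0.257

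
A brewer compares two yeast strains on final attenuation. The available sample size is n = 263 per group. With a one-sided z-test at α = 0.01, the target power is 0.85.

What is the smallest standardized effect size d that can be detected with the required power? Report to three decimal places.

Need Φ(δ − 2.326) = 0.85, so δ = 2.326 + 1.036 = 3.363.
δ = d·√(n/2) ⇒ d = δ/√(n/2) = 3.363/√(263/2) = 0.2932.

d ≈ 0.293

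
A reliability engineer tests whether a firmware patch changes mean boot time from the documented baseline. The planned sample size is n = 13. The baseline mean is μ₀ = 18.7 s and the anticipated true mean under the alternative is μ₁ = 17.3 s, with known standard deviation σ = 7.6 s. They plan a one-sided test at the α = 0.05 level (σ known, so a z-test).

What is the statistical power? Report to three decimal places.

Power ≈ 0.163

Standardized effect: d = |μ₁ − μ₀| / σ = |17.3 − 18.7| / 7.6 = 0.1842
Noncentrality parameter: δ = d·√n = 0.1842 × √13 = 0.6642
One-sided α = 0.05 → critical value z_{0.05} = 1.645.
Power = P(Z > 1.645 − δ) = Φ(-0.981) = 0.1634.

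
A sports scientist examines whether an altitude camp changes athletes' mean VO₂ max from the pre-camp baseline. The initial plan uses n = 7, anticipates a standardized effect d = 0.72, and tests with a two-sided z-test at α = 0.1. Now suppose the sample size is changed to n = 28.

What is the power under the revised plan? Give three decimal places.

With n = 28: δ = d·√n = 0.72 × √28 = 3.8099. Critical value z_{0.05} = 1.645.
Revised power = Φ(δ − 1.645) + Φ(−δ − 1.645) = Φ(2.165) + Φ(-5.455) = 0.9848 + 0.0000 = 0.9848.

Power ≈ 0.985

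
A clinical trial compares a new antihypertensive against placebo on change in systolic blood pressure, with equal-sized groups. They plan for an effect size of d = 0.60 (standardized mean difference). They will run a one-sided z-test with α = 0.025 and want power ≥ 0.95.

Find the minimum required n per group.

n = 73 per group

Set Φ(δ − 1.960) = 0.95; then δ − 1.960 = Φ⁻¹(0.95) = 1.645, giving δ = 3.605.
δ = d·√(n/2) ⇒ n = 2(δ/d)² = 2 × (3.605 / 0.60)² = 72.19.
Rounding up, n = 73 per group.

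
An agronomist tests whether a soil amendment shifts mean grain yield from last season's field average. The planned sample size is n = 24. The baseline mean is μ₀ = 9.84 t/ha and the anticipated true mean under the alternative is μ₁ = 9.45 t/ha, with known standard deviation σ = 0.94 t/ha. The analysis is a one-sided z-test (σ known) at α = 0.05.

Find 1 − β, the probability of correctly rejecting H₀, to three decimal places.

Power ≈ 0.651

Standardized effect: d = |μ₁ − μ₀| / σ = |9.45 − 9.84| / 0.94 = 0.4149
Noncentrality parameter: δ = d·√n = 0.4149 × √24 = 2.0326
One-sided α = 0.05 → critical value z_{0.05} = 1.645.
Power = P(Z > 1.645 − δ) = Φ(0.388) = 0.6509.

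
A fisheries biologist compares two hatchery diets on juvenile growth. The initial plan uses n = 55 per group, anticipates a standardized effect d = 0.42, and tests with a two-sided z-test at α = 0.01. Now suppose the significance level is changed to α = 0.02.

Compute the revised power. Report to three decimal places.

δ = d·√(n/2) = 0.42 × √(55/2) = 2.2025 (unchanged). New critical value: z_{0.01} = 2.326.
Revised power = Φ(δ − 2.326) + Φ(−δ − 2.326) = Φ(-0.124) + Φ(-4.529) = 0.4507 + 0.0000 = 0.4507.

Power ≈ 0.451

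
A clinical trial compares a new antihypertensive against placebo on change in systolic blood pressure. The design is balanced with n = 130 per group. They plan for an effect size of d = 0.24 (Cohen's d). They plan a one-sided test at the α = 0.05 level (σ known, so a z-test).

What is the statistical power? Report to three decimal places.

Power ≈ 0.614

Noncentrality parameter: δ = d·√(n/2) = 0.24 × √(130/2) = 1.9349
One-sided α = 0.05 → critical value z_{0.05} = 1.645.
Power = P(Z > 1.645 − δ) = Φ(0.290) = 0.6141.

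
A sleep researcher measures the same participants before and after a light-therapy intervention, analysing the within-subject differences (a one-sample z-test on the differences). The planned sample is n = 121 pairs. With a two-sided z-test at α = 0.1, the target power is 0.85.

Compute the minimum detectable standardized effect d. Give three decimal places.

Need Φ(δ − 1.645) = 0.85, so δ = 1.645 + 1.036 = 2.681.
(Lower-tail contribution to power is negligible for δ > 0.)
δ = d·√n ⇒ d = δ/√n = 2.681/√121 = 0.2438.

d ≈ 0.244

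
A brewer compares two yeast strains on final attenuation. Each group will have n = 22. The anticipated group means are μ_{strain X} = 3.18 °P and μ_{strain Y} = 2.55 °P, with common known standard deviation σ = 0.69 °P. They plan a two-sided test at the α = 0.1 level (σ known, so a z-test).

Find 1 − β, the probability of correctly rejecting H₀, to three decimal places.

Power ≈ 0.917

Standardized effect: d = |μ_{strain X} − μ_{strain Y}| / σ = |3.18 − 2.55| / 0.69 = 0.9130
Noncentrality parameter: δ = d·√(n/2) = 0.9130 × √(22/2) = 3.0282
Critical value for a two-sided test at α = 0.1: z_{α/2} = 1.645.
Power = Φ(δ − 1.645) + Φ(−δ − 1.645) = Φ(1.383) + Φ(-4.673) = 0.9167 + 0.0000 = 0.9167.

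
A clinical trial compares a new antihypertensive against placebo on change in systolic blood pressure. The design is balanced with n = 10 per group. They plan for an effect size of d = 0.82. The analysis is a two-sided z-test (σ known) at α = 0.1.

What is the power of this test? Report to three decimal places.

Power ≈ 0.575

Noncentrality parameter: δ = d·√(n/2) = 0.82 × √(10/2) = 1.8336
Two-sided α = 0.1 → critical value z_{0.05} = 1.645.
Power = Φ(δ − 1.645) + Φ(−δ − 1.645) = Φ(0.189) + Φ(-3.478) = 0.5748 + 0.0003 = 0.5751.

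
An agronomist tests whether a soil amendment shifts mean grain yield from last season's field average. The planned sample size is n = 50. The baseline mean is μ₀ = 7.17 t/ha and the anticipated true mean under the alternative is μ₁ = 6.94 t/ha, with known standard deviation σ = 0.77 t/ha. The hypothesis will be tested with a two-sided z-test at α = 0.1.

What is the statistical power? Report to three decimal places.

Power ≈ 0.680

Standardized effect: d = |μ₁ − μ₀| / σ = |6.94 − 7.17| / 0.77 = 0.2987
Noncentrality parameter: δ = d·√n = 0.2987 × √50 = 2.1121
Critical value for a two-sided test at α = 0.1: z_{α/2} = 1.645.
Power = Φ(δ − 1.645) + Φ(−δ − 1.645) = Φ(0.467) + Φ(-3.757) = 0.6799 + 0.0001 = 0.6799.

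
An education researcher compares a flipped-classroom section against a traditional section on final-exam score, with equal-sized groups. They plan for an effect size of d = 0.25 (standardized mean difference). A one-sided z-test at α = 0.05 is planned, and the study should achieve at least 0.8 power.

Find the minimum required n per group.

n = 198 per group

For power 0.8 need Φ(δ − z_{0.05}) = 0.8, so δ = z_{0.05} + z_{0.20} = 1.645 + 0.842 = 2.486.
δ = d·√(n/2) ⇒ n = 2(δ/d)² = 2 × (2.486 / 0.25)² = 197.84.
Rounding up, n = 198 per group.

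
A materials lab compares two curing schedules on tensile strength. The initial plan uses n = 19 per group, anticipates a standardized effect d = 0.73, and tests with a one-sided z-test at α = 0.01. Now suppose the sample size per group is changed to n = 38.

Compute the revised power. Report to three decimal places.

With n = 38 per group: δ = d·√(n/2) = 0.73 × √(38/2) = 3.1820. Critical value z_{0.01} = 2.326.
Revised power = P(Z > 2.326 − δ) = Φ(0.856) = 0.8039.

Power ≈ 0.804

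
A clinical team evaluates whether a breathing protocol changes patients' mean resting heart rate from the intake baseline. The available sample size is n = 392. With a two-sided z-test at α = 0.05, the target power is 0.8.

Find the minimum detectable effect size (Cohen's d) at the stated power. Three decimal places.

d ≈ 0.142

Need Φ(δ − 1.960) = 0.8, so δ = 1.960 + 0.842 = 2.802.
(The second rejection-region term Φ(−δ − z_{α/2}) is negligible and dropped.)
δ = d·√n ⇒ d = δ/√n = 2.802/√392 = 0.1415.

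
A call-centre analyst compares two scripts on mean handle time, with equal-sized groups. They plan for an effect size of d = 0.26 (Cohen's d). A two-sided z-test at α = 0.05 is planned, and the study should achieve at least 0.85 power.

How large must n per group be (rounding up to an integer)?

For power 0.85 need Φ(δ − z_{0.025}) = 0.85, so δ = z_{0.025} + z_{0.15} = 1.960 + 1.036 = 2.996.
(The Φ(−δ − z_{α/2}) term is vanishingly small for δ > 0 and is dropped in the standard sample-size formula.)
δ = d·√(n/2) ⇒ n = 2(δ/d)² = 2 × (2.996 / 0.26)² = 265.63.
Rounding up, n = 266 per group.

n = 266 per group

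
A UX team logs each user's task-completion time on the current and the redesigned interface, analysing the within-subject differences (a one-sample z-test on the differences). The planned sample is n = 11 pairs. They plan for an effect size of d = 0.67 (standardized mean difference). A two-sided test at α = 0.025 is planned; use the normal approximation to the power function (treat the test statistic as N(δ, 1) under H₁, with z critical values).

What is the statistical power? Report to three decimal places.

Power ≈ 0.492

Noncentrality parameter: δ = d·√n = 0.67 × √11 = 2.2221
Two-sided α = 0.025 → critical value z_{0.0125} = 2.241.
Power = Φ(δ − 2.241) + Φ(−δ − 2.241) = Φ(-0.019) + Φ(-4.464) = 0.4923 + 0.0000 = 0.4923.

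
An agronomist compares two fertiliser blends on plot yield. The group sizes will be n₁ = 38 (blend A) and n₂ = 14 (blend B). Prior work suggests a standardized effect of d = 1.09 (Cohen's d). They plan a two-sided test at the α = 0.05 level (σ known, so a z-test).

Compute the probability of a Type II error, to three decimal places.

Noncentrality parameter: δ = d / √(1/n₁ + 1/n₂) = 1.09 / √(1/38 + 1/14) = 3.4864
Two-sided α = 0.05 → critical value z_{0.025} = 1.960.
Power = Φ(δ − 1.960) + Φ(−δ − 1.960) = Φ(1.526) + Φ(-5.446) = 0.9366 + 0.0000 = 0.9366.
Type II error: β = 1 − power = 1 − 0.9366 = 0.0634.

β ≈ 0.063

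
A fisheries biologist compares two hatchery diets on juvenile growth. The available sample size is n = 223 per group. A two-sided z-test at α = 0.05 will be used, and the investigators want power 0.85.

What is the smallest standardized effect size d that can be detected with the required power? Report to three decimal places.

Need Φ(δ − 1.960) = 0.85, so δ = 1.960 + 1.036 = 2.996.
(Lower-tail contribution to power is negligible for δ > 0.)
δ = d·√(n/2) ⇒ d = δ/√(n/2) = 2.996/√(223/2) = 0.2838.

d ≈ 0.284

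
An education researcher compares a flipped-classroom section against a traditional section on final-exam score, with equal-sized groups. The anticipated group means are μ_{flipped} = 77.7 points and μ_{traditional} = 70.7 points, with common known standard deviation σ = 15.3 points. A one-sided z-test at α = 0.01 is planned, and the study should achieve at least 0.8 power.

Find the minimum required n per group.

Standardized effect: d = |μ_{flipped} − μ_{traditional}| / σ = |77.7 − 70.7| / 15.3 = 0.4575
For power 0.8 need Φ(δ − z_{0.01}) = 0.8, so δ = z_{0.01} + z_{0.20} = 2.326 + 0.842 = 3.168.
δ = d·√(n/2) ⇒ n = 2(δ/d)² = 2 × (3.168 / 0.4575)² = 95.89.
Rounding up, n = 96 per group.

n = 96 per group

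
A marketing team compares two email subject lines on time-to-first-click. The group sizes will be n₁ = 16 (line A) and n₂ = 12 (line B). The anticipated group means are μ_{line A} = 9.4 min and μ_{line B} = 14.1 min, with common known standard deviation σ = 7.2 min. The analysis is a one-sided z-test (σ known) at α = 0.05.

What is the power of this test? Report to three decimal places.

Power ≈ 0.526

Standardized effect: d = |μ_{line A} − μ_{line B}| / σ = |9.4 − 14.1| / 7.2 = 0.6528
Noncentrality parameter: δ = d / √(1/n₁ + 1/n₂) = 0.6528 / √(1/16 + 1/12) = 1.7094
Critical value for a one-sided test at α = 0.05: z_α = 1.645.
Power = P(Z > 1.645 − δ) = Φ(0.065) = 0.5257.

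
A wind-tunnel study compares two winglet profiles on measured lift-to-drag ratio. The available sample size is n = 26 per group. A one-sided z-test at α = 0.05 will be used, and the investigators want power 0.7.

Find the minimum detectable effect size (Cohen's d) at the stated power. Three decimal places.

d ≈ 0.602

Required noncentrality: δ = z_{0.05} + z_{0.30} = 1.645 + 0.524 = 2.169.
δ = d·√(n/2) ⇒ d = δ/√(n/2) = 2.169/√(26/2) = 0.6016.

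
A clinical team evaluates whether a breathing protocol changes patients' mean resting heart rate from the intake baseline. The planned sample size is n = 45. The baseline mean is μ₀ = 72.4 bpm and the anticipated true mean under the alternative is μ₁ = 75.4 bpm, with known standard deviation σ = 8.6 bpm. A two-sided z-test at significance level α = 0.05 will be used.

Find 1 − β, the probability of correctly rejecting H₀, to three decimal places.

Standardized effect: d = |μ₁ − μ₀| / σ = |75.4 − 72.4| / 8.6 = 0.3488
Noncentrality parameter: δ = d·√n = 0.3488 × √45 = 2.3401
Critical value for a two-sided test at α = 0.05: z_{α/2} = 1.960.
Power = Φ(δ − 1.960) + Φ(−δ − 1.960) = Φ(0.380) + Φ(-4.300) = 0.6481 + 0.0000 = 0.6481.

Power ≈ 0.648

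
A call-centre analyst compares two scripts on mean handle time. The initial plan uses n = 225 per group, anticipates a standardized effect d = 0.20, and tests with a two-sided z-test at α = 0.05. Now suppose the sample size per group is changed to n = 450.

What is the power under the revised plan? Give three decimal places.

Power ≈ 0.851

With n = 450 per group: δ = d·√(n/2) = 0.20 × √(450/2) = 3.0000. Critical value z_{0.025} = 1.960.
Revised power = Φ(δ − 1.960) + Φ(−δ − 1.960) = Φ(1.040) + Φ(-4.960) = 0.8508 + 0.0000 = 0.8508.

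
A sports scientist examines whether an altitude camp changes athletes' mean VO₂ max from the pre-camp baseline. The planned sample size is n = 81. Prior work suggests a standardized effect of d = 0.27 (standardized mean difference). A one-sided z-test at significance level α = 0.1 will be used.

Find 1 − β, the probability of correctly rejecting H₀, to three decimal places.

Noncentrality parameter: δ = d·√n = 0.27 × √81 = 2.4300
One-sided α = 0.1 → critical value z_{0.1} = 1.282.
Power = Φ(δ − 1.282) = Φ(1.148) = 0.8746.

Power ≈ 0.875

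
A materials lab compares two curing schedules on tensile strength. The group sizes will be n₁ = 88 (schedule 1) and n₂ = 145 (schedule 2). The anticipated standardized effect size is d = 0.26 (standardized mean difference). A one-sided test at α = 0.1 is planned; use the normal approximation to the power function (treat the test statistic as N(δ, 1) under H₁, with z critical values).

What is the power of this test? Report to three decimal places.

Noncentrality parameter: δ = d / √(1/n₁ + 1/n₂) = 0.26 / √(1/88 + 1/145) = 1.9241
Critical value for a one-sided test at α = 0.1: z_α = 1.282.
Power = Φ(δ − 1.282) = Φ(0.643) = 0.7397.

Power ≈ 0.740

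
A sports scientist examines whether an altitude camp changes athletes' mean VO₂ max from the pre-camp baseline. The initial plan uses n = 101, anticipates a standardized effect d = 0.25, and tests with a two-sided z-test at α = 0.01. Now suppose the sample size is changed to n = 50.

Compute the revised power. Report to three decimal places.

With n = 50: δ = d·√n = 0.25 × √50 = 1.7678. Critical value z_{0.005} = 2.576.
Revised power = Φ(δ − 2.576) + Φ(−δ − 2.576) = Φ(-0.808) + Φ(-4.344) = 0.2095 + 0.0000 = 0.2095.

Power ≈ 0.210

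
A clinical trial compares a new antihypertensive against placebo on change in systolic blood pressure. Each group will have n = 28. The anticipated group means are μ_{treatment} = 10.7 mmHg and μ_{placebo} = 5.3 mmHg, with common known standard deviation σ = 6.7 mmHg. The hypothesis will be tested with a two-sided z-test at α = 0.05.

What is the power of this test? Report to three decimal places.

Power ≈ 0.854

Standardized effect: d = |μ_{treatment} − μ_{placebo}| / σ = |10.7 − 5.3| / 6.7 = 0.8060
Noncentrality parameter: δ = d·√(n/2) = 0.8060 × √(28/2) = 3.0157
Two-sided α = 0.05 → critical value z_{0.025} = 1.960.
Power = Φ(δ − 1.960) + Φ(−δ − 1.960) = Φ(1.056) + Φ(-4.976) = 0.8544 + 0.0000 = 0.8544.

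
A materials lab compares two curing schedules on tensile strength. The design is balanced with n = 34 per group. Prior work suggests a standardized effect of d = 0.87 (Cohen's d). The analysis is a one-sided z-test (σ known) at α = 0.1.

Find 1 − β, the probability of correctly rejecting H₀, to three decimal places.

Power ≈ 0.989

Noncentrality parameter: δ = d·√(n/2) = 0.87 × √(34/2) = 3.5871
Critical value for a one-sided test at α = 0.1: z_α = 1.282.
Power = P(Z > 1.282 − δ) = Φ(2.306) = 0.9894.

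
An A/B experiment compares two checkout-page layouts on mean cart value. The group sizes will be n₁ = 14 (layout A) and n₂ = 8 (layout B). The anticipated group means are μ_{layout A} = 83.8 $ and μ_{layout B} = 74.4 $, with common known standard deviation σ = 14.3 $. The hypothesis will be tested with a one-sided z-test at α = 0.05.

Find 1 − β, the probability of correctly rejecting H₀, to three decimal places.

Power ≈ 0.436

Standardized effect: d = |μ_{layout A} − μ_{layout B}| / σ = |83.8 − 74.4| / 14.3 = 0.6573
Noncentrality parameter: δ = d / √(1/n₁ + 1/n₂) = 0.6573 / √(1/14 + 1/8) = 1.4832
One-sided α = 0.05 → critical value z_{0.05} = 1.645.
Power = Φ(δ − 1.645) = Φ(-0.162) = 0.4358.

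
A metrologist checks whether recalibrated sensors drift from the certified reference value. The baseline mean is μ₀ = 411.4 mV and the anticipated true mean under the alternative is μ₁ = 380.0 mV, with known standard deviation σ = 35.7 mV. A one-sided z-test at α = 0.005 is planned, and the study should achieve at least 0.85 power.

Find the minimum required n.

Standardized effect: d = |μ₁ − μ₀| / σ = |380.0 − 411.4| / 35.7 = 0.8796
Set Φ(δ − 2.576) = 0.85; then δ − 2.576 = Φ⁻¹(0.85) = 1.036, giving δ = 3.612.
δ = d·√n ⇒ n = (δ/d)² = (3.612 / 0.8796)² = 16.87.
Rounding up, n = 17.

n = 17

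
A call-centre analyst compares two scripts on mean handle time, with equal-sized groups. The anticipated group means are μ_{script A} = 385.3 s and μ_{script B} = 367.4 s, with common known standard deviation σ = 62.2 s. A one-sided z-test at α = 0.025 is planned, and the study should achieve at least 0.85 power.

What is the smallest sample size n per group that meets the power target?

Standardized effect: d = |μ_{script A} − μ_{script B}| / σ = |385.3 − 367.4| / 62.2 = 0.2878
For power 0.85 need Φ(δ − z_{0.025}) = 0.85, so δ = z_{0.025} + z_{0.15} = 1.960 + 1.036 = 2.996.
δ = d·√(n/2) ⇒ n = 2(δ/d)² = 2 × (2.996 / 0.2878)² = 216.82.
Rounding up, n = 217 per group.

n = 217 per group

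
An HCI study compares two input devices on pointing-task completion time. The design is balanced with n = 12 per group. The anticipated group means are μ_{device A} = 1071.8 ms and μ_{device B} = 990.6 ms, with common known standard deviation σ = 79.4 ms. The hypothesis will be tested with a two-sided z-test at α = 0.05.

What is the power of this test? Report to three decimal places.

Standardized effect: d = |μ_{device A} − μ_{device B}| / σ = |1071.8 − 990.6| / 79.4 = 1.0227
Noncentrality parameter: δ = d·√(n/2) = 1.0227 × √(12/2) = 2.5050
Critical value for a two-sided test at α = 0.05: z_{α/2} = 1.960.
Power = Φ(δ − 1.960) + Φ(−δ − 1.960) = Φ(0.545) + Φ(-4.465) = 0.7071 + 0.0000 = 0.7071.

Power ≈ 0.707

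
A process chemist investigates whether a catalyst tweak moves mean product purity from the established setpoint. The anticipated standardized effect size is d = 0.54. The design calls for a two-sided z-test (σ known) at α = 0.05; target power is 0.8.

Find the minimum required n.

For power 0.8 need Φ(δ − z_{0.025}) = 0.8, so δ = z_{0.025} + z_{0.20} = 1.960 + 0.842 = 2.802.
(For δ > 0 the lower-tail rejection region contributes negligibly to power, so the one-term inversion is standard.)
δ = d·√n ⇒ n = (δ/d)² = (2.802 / 0.54)² = 26.92.
Round up to the next whole unit.

n = 27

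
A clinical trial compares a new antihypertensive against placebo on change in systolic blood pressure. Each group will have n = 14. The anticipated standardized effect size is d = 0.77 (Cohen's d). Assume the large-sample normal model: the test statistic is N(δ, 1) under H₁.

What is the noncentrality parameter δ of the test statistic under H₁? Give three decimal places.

The noncentrality parameter scales effect size by the design's sample-size factor: δ = d·√(n/2) = 0.77 × √(14/2) = 2.0372

δ ≈ 2.037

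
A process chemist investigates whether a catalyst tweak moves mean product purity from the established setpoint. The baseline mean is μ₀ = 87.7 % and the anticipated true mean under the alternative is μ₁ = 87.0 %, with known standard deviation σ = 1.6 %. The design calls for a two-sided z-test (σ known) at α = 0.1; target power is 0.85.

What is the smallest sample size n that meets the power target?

n = 38

Standardized effect: d = |μ₁ − μ₀| / σ = |87.0 − 87.7| / 1.6 = 0.4375
For power 0.85 need Φ(δ − z_{0.05}) = 0.85, so δ = z_{0.05} + z_{0.15} = 1.645 + 1.036 = 2.681.
(For δ > 0 the lower-tail rejection region contributes negligibly to power, so the one-term inversion is standard.)
δ = d·√n ⇒ n = (δ/d)² = (2.681 / 0.4375)² = 37.56.
Round up to the next whole unit.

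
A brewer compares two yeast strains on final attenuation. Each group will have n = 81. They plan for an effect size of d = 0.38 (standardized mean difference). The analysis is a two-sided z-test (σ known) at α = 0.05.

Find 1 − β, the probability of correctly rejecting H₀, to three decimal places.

Power ≈ 0.677

Noncentrality parameter: δ = d·√(n/2) = 0.38 × √(81/2) = 2.4183
Critical value for a two-sided test at α = 0.05: z_{α/2} = 1.960.
Power = Φ(δ − 1.960) + Φ(−δ − 1.960) = Φ(0.458) + Φ(-4.378) = 0.6766 + 0.0000 = 0.6767.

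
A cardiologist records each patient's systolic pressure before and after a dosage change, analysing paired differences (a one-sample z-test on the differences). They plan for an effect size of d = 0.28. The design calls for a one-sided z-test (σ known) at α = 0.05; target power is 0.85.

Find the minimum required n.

Set Φ(δ − 1.645) = 0.85; then δ − 1.645 = Φ⁻¹(0.85) = 1.036, giving δ = 2.681.
δ = d·√n ⇒ n = (δ/d)² = (2.681 / 0.28)² = 91.70.
Rounding up, n = 92.

n = 92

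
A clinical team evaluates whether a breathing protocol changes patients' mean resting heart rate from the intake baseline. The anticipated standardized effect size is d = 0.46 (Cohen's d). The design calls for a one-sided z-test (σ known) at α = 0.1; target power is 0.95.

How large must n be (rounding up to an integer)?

n = 41

Set Φ(δ − 1.282) = 0.95; then δ − 1.282 = Φ⁻¹(0.95) = 1.645, giving δ = 2.926.
δ = d·√n ⇒ n = (δ/d)² = (2.926 / 0.46)² = 40.47.
Round up to the next whole unit.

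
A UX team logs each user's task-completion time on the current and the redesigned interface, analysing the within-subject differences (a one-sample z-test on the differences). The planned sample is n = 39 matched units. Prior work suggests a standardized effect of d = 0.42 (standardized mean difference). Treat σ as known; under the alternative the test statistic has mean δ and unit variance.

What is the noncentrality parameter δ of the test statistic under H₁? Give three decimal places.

δ ≈ 2.623

δ = d·√n = 0.42 × √39 = 2.6229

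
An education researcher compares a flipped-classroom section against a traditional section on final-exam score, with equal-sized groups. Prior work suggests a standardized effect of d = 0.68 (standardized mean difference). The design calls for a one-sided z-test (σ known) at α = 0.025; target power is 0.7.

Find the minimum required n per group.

For power 0.7 need Φ(δ − z_{0.025}) = 0.7, so δ = z_{0.025} + z_{0.30} = 1.960 + 0.524 = 2.484.
δ = d·√(n/2) ⇒ n = 2(δ/d)² = 2 × (2.484 / 0.68)² = 26.70.
Rounding up, n = 27 per group.

n = 27 per group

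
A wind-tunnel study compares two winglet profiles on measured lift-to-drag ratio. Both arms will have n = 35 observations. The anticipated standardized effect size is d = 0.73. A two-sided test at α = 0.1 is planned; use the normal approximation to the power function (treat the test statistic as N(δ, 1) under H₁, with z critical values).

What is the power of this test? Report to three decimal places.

Power ≈ 0.921

Noncentrality parameter: δ = d·√(n/2) = 0.73 × √(35/2) = 3.0538
Critical value for a two-sided test at α = 0.1: z_{α/2} = 1.645.
Power = Φ(δ − 1.645) + Φ(−δ − 1.645) = Φ(1.409) + Φ(-4.699) = 0.9206 + 0.0000 = 0.9206.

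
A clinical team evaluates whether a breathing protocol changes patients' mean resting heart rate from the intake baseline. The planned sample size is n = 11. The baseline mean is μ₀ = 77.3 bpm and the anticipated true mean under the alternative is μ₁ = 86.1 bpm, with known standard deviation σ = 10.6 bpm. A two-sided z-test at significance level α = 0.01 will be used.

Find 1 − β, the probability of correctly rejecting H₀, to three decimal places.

Standardized effect: d = |μ₁ − μ₀| / σ = |86.1 − 77.3| / 10.6 = 0.8302
Noncentrality parameter: δ = d·√n = 0.8302 × √11 = 2.7534
Two-sided α = 0.01 → critical value z_{0.005} = 2.576.
Power = Φ(δ − 2.576) + Φ(−δ − 2.576) = Φ(0.178) + Φ(-5.329) = 0.5705 + 0.0000 = 0.5705.

Power ≈ 0.570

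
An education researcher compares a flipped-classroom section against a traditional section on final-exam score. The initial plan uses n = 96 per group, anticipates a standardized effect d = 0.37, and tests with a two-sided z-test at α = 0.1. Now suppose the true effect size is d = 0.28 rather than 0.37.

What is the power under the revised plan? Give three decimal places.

With d = 0.28: δ = d·√(n/2) = 0.28 × √(96/2) = 1.9399. Critical value z_{0.05} = 1.645.
Revised power = Φ(δ − 1.645) + Φ(−δ − 1.645) = Φ(0.295) + Φ(-3.585) = 0.6160 + 0.0002 = 0.6162.

Power ≈ 0.616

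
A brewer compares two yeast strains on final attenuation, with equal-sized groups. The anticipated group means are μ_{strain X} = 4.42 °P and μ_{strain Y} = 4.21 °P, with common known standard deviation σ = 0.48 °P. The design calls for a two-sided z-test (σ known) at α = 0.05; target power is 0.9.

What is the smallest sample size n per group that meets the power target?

Standardized effect: d = |μ_{strain X} − μ_{strain Y}| / σ = |4.42 − 4.21| / 0.48 = 0.4375
Set Φ(δ − 1.960) = 0.9; then δ − 1.960 = Φ⁻¹(0.9) = 1.282, giving δ = 3.242.
(For δ > 0 the lower-tail rejection region contributes negligibly to power, so the one-term inversion is standard.)
δ = d·√(n/2) ⇒ n = 2(δ/d)² = 2 × (3.242 / 0.4375)² = 109.79.
Round up to the next whole unit.

n = 110 per group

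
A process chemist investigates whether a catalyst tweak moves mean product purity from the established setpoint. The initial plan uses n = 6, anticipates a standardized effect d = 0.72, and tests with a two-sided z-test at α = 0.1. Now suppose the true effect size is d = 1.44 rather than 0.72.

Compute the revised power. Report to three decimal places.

Power ≈ 0.970

With d = 1.44: δ = d·√n = 1.44 × √6 = 3.5273. Critical value z_{0.05} = 1.645.
Revised power = Φ(δ − 1.645) + Φ(−δ − 1.645) = Φ(1.882) + Φ(-5.172) = 0.9701 + 0.0000 = 0.9701.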